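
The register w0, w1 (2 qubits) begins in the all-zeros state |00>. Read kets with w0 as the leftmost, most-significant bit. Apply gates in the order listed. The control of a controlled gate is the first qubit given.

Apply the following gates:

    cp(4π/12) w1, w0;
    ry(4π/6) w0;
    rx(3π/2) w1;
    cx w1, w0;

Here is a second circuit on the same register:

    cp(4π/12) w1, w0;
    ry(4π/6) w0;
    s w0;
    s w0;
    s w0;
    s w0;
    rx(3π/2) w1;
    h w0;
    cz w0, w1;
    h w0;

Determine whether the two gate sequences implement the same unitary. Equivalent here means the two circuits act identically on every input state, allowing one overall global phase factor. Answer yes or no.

Yes: on every input state the two circuits agree up to one overall phase factor.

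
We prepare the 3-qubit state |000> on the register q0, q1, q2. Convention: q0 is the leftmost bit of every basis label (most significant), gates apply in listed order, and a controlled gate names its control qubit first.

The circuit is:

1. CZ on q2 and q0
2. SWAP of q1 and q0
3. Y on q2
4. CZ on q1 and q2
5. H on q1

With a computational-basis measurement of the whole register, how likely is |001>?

The probability of measuring |001> is 1/2.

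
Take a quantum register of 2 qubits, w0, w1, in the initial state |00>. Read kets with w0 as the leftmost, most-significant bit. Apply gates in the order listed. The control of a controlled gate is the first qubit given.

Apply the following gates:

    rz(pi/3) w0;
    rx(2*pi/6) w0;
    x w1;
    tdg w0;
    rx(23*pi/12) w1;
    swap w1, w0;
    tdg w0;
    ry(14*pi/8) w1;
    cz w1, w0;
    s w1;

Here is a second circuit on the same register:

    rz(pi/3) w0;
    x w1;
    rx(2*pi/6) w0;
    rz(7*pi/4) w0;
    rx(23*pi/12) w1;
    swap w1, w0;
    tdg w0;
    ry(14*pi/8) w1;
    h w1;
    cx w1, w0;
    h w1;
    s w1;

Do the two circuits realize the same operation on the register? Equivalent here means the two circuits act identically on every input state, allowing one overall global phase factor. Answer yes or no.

No — the two circuits implement different unitaries, even allowing a global phase.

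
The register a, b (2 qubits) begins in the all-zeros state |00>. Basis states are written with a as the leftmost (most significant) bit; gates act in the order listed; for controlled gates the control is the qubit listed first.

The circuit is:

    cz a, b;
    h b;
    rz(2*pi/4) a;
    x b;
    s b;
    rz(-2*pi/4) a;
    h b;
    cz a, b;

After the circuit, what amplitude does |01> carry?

|01> carries amplitude 1/2 - I/2 in the final state.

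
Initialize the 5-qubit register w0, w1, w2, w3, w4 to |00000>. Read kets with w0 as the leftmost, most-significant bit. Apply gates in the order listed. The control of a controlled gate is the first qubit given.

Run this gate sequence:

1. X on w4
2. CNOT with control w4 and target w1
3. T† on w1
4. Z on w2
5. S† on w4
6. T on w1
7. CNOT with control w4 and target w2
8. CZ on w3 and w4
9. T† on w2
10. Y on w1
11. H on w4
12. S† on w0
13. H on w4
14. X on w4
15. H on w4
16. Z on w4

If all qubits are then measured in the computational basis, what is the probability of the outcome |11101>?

The probability of measuring |11101> is 0. Key observation: gates 13-16 undo each other exactly, leaving only the rest of the circuit to track.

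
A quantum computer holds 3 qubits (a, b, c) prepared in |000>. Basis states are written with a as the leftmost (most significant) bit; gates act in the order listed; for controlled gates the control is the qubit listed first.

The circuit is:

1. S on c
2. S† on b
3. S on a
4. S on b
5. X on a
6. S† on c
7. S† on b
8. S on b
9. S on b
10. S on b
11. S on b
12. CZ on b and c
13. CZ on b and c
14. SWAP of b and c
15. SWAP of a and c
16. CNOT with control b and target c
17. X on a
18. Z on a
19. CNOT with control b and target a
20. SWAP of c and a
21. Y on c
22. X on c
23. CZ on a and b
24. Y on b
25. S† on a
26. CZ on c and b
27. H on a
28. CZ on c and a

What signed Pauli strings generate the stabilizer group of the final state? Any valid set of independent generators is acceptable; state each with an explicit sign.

The stabilizer group can be generated by +XII, -IZI, -IIZ, among other valid generating sets. Key observation: steps 8-11 multiply out to the identity, so the circuit reduces to the remaining gates.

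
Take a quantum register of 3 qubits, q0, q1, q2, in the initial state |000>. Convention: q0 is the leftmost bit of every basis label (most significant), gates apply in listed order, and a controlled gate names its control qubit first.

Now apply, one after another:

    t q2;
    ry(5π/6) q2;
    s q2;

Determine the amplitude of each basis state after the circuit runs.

The final amplitudes are -sqrt(2)/4 + sqrt(6)/4 on |000>, I*(sqrt(2) + sqrt(6))/4 on |001>, and 0 on every other basis state.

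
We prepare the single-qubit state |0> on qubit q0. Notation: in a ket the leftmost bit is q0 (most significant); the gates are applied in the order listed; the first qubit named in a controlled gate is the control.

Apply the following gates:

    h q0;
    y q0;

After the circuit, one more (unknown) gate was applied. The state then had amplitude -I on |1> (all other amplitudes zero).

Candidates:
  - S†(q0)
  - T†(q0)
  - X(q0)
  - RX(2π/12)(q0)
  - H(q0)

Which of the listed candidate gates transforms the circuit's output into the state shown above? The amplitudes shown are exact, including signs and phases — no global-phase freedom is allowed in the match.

The unique candidate consistent with the amplitudes is H(q0).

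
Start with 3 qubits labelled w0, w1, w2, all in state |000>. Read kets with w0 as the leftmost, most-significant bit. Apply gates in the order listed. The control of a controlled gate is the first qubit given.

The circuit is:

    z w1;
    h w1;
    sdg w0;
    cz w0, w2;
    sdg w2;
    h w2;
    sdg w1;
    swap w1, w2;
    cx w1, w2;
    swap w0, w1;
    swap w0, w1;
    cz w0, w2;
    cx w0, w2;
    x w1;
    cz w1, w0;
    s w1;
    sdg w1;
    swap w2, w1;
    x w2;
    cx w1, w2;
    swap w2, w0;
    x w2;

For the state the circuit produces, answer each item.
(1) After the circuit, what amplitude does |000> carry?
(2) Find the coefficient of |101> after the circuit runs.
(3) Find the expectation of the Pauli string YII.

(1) The final state's coefficient on |000> equals 0.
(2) |101> carries amplitude -I/2 in the final state.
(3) In the final state, YII has expectation -1.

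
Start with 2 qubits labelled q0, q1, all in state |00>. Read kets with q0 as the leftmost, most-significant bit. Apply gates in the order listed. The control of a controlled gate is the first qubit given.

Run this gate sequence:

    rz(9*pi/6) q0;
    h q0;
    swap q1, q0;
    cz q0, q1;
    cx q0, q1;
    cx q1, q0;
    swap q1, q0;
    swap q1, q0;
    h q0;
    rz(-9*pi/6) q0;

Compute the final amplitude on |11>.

|11> carries amplitude -I/2 in the final state.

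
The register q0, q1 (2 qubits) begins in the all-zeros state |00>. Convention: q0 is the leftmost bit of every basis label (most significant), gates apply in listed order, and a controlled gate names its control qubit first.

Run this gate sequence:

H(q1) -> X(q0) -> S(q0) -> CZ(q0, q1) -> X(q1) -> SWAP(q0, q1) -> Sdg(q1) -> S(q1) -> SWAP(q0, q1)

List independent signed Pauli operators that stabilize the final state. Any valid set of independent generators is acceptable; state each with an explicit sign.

One valid set of independent stabilizer generators is -IX, -ZI (any independent generating set of the same group is equally correct). Key observation: the block from step 6 through step 9 cancels to the identity and can be dropped.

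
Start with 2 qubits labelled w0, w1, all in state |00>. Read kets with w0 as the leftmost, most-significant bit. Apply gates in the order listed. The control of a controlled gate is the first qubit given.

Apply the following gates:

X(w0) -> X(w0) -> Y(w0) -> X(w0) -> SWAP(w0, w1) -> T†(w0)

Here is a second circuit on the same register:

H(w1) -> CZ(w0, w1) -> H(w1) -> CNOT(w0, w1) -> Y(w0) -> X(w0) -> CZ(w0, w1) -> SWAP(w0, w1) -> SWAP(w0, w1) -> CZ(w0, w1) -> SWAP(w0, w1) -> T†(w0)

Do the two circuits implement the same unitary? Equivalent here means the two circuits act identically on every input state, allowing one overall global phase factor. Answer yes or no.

Yes, they are equivalent — the unitaries differ by at most a global phase.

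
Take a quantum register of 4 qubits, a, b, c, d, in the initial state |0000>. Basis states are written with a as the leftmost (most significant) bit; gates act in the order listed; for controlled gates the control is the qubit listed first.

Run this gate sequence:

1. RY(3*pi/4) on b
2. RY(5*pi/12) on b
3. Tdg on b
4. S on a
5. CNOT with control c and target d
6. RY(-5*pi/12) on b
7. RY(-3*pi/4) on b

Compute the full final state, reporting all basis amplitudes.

The final amplitudes are -sqrt(3)/4 + 1/2 - exp(3*I*pi/4)/2 - sqrt(3)*exp(3*I*pi/4)/4 on |0000>, 1/4 + exp(3*I*pi/4)/4 on |0100>, and 0 on every other basis state.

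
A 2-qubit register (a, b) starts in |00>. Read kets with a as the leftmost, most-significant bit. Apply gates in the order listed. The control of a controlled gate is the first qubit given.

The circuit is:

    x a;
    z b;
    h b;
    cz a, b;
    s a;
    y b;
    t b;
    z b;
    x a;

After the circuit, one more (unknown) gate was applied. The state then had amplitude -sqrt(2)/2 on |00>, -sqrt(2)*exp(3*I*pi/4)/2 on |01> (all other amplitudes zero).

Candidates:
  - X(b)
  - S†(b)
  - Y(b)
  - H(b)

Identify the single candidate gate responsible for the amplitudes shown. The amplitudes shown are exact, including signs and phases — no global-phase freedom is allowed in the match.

The applied gate was S†(b).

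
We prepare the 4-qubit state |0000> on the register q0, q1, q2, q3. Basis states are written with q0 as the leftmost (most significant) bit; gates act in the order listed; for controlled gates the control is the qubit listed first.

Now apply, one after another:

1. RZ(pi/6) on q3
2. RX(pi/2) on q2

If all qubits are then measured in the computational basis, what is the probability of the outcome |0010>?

Outcome |0010> occurs with probability 1/2.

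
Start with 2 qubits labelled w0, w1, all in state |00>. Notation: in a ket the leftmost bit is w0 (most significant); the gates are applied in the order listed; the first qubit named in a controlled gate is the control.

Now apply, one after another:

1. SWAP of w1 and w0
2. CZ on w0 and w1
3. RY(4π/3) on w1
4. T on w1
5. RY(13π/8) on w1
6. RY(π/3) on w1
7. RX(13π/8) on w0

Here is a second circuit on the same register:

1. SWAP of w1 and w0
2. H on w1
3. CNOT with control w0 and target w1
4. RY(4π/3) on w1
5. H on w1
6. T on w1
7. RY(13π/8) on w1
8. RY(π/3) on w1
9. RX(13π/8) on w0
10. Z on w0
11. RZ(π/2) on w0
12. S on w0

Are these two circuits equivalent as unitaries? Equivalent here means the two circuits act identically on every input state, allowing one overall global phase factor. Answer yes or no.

No, they are not equivalent — no single phase factor reconciles the two unitaries.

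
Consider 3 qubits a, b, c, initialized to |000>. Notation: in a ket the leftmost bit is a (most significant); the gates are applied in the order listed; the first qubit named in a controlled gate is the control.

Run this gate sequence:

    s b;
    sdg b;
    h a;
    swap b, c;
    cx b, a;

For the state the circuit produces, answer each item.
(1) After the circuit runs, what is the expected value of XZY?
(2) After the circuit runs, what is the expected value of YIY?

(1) In the final state, XZY has expectation 0. Key observation: gates 1-2 undo each other exactly, leaving only the rest of the circuit to track.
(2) In the final state, YIY has expectation 0.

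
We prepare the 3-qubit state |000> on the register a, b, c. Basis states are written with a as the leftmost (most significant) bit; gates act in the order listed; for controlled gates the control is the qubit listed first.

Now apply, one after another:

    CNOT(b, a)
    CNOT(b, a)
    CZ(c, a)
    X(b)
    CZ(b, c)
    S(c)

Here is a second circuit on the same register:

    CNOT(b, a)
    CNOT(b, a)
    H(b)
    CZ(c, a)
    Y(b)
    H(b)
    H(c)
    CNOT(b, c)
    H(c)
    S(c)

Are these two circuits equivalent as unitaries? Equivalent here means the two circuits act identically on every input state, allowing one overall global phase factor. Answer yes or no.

No — the two circuits implement different unitaries, even allowing a global phase.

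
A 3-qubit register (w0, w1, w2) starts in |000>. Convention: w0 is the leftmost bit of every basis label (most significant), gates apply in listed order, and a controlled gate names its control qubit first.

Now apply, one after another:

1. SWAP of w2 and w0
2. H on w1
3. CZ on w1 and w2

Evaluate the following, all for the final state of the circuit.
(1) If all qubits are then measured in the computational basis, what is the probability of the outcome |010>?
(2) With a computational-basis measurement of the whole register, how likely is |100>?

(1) The probability of measuring |010> is 1/2.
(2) The probability of measuring |100> is 0.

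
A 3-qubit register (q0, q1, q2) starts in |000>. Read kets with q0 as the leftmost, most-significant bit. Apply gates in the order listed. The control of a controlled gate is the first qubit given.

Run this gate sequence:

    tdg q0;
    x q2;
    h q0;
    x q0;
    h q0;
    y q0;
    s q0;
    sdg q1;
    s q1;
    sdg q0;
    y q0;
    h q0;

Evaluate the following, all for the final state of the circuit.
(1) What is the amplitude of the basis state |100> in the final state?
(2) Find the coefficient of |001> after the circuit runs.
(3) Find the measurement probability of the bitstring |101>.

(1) The final state's coefficient on |100> equals 0. Key observation: gates 5-12 undo each other exactly, leaving only the rest of the circuit to track.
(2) The final state's coefficient on |001> equals sqrt(2)/2.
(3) The probability of measuring |101> is 1/2.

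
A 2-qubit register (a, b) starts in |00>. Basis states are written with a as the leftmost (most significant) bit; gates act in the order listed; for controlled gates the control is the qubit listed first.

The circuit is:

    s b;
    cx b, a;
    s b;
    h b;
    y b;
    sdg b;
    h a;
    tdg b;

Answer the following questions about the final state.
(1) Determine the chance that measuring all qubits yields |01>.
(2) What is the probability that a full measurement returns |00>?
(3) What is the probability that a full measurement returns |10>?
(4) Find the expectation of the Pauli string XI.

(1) The probability of measuring |01> is 1/4.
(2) A full measurement returns |00> with probability 1/4.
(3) A full measurement returns |10> with probability 1/4.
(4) The observable XI averages to 1.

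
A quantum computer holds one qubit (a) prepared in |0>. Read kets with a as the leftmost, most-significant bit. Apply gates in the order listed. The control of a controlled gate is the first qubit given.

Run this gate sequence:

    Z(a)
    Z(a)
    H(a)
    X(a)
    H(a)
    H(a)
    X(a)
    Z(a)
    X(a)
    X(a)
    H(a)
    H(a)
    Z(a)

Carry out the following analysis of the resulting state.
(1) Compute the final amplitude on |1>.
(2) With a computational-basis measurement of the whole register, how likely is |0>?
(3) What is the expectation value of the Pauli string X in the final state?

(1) |1> carries amplitude sqrt(2)/2 in the final state.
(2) A full measurement returns |0> with probability 1/2.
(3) The expectation value of X is 1.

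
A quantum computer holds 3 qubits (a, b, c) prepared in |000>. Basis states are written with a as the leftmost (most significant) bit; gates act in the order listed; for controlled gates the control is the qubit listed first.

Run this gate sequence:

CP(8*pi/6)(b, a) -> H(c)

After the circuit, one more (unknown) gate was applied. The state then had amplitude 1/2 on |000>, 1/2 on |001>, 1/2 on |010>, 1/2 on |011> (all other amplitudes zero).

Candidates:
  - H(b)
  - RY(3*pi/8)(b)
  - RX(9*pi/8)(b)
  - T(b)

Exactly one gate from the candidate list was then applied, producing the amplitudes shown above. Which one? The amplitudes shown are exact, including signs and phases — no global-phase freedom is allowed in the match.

The unique candidate consistent with the amplitudes is H(b).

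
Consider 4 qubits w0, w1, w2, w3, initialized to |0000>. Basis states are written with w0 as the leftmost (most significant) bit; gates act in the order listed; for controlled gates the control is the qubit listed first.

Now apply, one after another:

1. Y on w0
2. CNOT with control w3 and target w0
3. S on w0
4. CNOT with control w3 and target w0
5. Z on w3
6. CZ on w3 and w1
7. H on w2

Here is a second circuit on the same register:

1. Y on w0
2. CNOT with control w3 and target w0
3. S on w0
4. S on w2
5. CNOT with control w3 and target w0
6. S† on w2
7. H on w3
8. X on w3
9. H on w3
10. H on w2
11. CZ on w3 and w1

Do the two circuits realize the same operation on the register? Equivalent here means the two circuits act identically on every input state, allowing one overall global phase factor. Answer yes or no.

Yes, they are equivalent — the unitaries differ by at most a global phase.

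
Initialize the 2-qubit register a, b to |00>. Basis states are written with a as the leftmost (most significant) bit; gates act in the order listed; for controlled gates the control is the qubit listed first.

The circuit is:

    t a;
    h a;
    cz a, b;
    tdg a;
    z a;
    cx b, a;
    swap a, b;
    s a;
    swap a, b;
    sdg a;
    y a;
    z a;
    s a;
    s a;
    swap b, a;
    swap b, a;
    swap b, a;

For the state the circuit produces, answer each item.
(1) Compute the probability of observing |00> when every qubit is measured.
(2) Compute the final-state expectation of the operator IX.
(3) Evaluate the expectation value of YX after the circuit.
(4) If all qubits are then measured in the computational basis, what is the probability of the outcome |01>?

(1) The probability of measuring |00> is 1/2.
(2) The expectation value of IX is -sqrt(2)/2.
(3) The expectation value of YX is 0.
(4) The probability of measuring |01> is 1/2.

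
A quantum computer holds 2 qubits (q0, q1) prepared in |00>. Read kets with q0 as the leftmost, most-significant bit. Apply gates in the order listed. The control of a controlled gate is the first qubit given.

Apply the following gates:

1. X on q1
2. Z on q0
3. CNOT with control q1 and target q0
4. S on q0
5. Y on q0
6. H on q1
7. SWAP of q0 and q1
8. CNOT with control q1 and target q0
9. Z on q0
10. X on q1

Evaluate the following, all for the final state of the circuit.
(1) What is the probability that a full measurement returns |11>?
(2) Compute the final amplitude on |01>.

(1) The probability of measuring |11> is 1/2.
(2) The amplitude on |01> is sqrt(2)/2.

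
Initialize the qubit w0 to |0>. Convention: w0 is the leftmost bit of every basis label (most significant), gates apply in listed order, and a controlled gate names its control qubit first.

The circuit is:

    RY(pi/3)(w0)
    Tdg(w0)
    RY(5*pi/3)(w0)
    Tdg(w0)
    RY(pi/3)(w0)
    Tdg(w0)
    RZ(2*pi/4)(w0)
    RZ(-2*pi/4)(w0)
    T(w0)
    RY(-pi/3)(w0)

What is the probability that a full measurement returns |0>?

The probability of measuring |0> is 3*sqrt(2)/16 + 5/8.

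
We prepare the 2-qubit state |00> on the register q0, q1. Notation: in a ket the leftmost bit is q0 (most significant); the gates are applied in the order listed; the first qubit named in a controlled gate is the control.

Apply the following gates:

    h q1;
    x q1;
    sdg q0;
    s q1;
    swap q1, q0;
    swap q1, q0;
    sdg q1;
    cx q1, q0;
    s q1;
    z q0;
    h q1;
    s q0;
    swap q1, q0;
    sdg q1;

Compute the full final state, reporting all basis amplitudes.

The resulting statevector has amplitude 1/2 on |00>, -I/2 on |01>, 1/2 on |10>, I/2 on |11>.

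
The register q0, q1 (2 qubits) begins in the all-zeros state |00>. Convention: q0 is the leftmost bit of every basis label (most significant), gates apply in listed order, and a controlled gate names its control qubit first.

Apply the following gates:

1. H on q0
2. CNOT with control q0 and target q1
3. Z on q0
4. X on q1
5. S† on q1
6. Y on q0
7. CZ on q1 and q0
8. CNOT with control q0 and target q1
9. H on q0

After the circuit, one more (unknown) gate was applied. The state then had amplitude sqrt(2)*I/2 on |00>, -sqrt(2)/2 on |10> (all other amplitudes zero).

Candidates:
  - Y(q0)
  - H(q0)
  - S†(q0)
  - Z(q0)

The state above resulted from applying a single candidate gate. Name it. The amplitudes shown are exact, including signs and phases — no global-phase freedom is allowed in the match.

The unique candidate consistent with the amplitudes is H(q0).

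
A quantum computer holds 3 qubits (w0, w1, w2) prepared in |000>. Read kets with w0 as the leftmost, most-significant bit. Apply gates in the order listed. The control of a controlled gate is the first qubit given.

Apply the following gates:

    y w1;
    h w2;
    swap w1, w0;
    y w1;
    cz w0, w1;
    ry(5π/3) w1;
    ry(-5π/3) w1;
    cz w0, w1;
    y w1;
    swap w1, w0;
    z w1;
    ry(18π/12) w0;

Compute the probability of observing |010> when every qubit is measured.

Outcome |010> occurs with probability 1/4. Key observation: the block from step 3 through step 10 cancels to the identity and can be dropped.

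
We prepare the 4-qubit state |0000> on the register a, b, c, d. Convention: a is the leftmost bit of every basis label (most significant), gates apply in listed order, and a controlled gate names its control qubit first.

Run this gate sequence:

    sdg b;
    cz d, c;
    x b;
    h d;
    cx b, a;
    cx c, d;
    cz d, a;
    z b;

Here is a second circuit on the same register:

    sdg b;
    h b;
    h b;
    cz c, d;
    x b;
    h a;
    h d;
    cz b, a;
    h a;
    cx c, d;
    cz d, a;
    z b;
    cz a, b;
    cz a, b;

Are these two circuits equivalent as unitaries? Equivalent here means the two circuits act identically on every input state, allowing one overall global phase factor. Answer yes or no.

Yes, they are equivalent — the unitaries differ by at most a global phase.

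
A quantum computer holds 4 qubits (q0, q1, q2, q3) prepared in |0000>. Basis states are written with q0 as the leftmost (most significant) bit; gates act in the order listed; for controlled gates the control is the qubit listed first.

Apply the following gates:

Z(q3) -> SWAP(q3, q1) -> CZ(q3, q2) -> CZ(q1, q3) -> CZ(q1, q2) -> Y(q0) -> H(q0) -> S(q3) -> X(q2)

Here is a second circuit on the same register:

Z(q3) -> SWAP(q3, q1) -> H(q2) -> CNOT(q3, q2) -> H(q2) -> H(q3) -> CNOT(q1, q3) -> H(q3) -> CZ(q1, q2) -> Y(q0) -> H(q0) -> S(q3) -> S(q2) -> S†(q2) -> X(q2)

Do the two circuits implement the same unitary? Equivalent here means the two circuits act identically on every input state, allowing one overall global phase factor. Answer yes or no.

Yes — the two circuits implement the same unitary up to a global phase.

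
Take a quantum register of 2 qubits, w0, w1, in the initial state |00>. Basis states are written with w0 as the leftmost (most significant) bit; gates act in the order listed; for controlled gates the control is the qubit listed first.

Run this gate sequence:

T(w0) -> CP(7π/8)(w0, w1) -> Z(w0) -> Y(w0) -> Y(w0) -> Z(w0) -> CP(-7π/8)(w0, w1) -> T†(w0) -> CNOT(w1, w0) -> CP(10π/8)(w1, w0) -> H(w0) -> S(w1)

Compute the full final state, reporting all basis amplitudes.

The resulting statevector has amplitude sqrt(2)/2 on |00>, 0 on |01>, sqrt(2)/2 on |10>, 0 on |11>.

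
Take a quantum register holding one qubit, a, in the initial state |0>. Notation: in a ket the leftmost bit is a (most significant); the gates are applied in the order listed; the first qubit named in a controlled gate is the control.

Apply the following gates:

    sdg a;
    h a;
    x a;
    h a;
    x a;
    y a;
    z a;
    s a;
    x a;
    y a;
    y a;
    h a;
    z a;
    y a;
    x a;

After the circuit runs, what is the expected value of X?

In the final state, X has expectation -1.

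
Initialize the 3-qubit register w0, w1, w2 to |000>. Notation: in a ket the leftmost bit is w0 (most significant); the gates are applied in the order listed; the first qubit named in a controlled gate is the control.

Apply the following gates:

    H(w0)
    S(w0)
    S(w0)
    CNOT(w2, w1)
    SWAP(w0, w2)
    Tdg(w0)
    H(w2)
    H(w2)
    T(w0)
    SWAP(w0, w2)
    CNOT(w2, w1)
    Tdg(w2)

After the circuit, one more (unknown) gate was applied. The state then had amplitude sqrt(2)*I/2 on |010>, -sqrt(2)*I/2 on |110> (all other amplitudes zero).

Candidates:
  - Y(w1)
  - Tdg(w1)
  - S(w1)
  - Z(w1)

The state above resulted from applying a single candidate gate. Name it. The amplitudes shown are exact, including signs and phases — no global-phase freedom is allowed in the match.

The unique candidate consistent with the amplitudes is Y(w1). Key observation: the block from step 4 through step 11 cancels to the identity and can be dropped.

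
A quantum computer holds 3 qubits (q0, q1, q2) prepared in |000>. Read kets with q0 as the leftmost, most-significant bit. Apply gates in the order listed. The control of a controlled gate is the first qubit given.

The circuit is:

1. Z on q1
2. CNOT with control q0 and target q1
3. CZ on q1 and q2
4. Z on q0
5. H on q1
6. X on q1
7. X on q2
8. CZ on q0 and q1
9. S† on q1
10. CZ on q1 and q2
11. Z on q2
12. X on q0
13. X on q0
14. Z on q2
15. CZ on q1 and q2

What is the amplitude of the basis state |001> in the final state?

|001> carries amplitude sqrt(2)/2 in the final state. Key observation: steps 10-15 multiply out to the identity, so the circuit reduces to the remaining gates.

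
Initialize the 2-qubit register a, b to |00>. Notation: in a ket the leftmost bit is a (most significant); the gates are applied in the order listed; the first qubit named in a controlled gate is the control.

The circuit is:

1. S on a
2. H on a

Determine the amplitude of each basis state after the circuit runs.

The resulting statevector has amplitude sqrt(2)/2 on |00>, 0 on |01>, sqrt(2)/2 on |10>, 0 on |11>.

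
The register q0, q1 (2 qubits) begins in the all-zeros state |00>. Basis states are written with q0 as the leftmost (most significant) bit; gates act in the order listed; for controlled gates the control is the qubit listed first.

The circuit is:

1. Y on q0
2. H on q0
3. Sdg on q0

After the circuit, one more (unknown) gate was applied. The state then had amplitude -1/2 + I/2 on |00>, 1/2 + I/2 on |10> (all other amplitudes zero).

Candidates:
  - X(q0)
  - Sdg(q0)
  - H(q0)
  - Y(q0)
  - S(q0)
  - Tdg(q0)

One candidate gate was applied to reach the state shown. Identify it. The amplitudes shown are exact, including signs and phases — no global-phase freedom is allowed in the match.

It was H(q0) that produced the state shown.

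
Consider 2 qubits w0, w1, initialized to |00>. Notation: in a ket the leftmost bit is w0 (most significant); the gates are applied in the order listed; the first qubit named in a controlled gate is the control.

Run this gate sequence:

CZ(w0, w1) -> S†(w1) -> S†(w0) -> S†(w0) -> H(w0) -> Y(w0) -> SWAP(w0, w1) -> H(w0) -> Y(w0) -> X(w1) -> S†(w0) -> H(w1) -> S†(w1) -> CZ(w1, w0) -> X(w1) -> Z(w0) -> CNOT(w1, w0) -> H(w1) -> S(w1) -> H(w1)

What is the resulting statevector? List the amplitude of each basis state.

The resulting statevector has amplitude sqrt(2)*(1 - I)/4 on |00>, sqrt(2)*(-1 - I)/4 on |01>, sqrt(2)*(1 + I)/4 on |10>, sqrt(2)*(1 - I)/4 on |11>.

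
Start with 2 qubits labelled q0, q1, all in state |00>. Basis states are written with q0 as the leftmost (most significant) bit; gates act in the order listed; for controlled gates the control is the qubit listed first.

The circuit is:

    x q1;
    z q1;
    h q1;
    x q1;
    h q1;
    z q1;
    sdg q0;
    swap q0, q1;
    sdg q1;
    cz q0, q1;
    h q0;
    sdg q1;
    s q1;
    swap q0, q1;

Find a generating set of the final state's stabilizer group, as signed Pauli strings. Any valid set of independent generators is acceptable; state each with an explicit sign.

The final state is stabilized by the group generated by -IX, +ZI; other independent generating sets are equally valid. Key observation: steps 3-6 multiply out to the identity, so the circuit reduces to the remaining gates.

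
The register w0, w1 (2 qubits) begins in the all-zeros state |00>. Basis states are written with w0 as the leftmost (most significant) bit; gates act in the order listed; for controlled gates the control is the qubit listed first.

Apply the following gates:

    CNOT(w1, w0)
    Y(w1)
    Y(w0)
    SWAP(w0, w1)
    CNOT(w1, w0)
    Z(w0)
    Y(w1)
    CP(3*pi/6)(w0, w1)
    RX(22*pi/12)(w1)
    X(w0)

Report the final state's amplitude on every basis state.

The final amplitudes are 0 on |00>, 0 on |01>, I*(-sqrt(6) - sqrt(2))/4 on |10>, -sqrt(2)/4 + sqrt(6)/4 on |11>.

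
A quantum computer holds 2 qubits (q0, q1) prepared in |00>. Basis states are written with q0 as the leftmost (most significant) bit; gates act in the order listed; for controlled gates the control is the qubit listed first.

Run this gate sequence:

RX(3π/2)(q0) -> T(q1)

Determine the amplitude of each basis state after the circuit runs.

The resulting statevector has amplitude -sqrt(2)/2 on |00>, 0 on |01>, -sqrt(2)*I/2 on |10>, 0 on |11>.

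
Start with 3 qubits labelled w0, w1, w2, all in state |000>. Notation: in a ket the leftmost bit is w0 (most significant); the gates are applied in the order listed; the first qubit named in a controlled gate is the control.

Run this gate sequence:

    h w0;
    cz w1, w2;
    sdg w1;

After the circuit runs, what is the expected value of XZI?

In the final state, XZI has expectation 1.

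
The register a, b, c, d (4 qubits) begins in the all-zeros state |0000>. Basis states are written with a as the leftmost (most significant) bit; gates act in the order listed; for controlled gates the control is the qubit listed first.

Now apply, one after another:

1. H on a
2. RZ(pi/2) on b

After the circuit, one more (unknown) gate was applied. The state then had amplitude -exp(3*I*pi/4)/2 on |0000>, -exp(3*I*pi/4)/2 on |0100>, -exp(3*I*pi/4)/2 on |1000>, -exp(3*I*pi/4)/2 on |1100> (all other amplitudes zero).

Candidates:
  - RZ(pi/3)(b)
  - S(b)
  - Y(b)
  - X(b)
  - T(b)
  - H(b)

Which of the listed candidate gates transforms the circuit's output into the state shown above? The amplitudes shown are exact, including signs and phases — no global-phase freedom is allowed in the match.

The unique candidate consistent with the amplitudes is H(b).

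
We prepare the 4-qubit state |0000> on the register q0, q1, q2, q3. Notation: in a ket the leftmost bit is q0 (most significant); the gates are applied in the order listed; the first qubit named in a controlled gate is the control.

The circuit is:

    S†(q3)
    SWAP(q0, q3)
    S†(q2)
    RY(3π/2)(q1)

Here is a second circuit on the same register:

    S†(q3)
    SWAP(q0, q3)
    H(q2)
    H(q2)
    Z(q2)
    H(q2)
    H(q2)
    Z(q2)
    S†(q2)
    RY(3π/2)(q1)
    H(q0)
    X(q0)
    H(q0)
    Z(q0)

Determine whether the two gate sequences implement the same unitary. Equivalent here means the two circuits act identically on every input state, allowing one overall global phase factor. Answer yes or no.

Yes — the two circuits implement the same unitary up to a global phase.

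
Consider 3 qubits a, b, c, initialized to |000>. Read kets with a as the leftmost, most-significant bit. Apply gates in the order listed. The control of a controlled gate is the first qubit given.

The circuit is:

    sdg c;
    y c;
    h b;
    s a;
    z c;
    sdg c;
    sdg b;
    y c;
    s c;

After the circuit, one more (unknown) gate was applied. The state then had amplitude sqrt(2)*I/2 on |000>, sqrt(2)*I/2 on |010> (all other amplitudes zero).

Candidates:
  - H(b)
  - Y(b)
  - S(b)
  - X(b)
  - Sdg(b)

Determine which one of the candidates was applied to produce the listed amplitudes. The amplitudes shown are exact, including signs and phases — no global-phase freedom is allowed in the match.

The applied gate was S(b).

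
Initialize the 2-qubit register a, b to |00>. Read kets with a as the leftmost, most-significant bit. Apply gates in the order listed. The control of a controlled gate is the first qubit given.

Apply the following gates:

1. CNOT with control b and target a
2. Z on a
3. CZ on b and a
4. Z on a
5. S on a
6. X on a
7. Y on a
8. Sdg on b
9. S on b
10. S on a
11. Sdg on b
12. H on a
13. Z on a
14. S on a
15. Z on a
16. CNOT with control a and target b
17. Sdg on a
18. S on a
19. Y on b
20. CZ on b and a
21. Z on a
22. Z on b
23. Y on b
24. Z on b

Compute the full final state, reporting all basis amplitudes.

The resulting statevector has amplitude sqrt(2)*I/2 on |00>, 0 on |01>, 0 on |10>, sqrt(2)/2 on |11>.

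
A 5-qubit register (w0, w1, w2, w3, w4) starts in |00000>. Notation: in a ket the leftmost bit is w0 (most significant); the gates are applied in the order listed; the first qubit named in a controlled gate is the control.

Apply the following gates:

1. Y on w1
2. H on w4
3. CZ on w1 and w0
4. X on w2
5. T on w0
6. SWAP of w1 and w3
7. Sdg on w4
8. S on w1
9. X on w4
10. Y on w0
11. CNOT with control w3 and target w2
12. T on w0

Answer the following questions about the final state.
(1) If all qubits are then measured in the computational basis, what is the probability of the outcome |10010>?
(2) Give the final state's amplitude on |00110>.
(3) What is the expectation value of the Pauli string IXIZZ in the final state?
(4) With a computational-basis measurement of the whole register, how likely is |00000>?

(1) Outcome |10010> occurs with probability 1/2.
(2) The final state's coefficient on |00110> equals 0.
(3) The expectation value of IXIZZ is 0.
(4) The probability of measuring |00000> is 0.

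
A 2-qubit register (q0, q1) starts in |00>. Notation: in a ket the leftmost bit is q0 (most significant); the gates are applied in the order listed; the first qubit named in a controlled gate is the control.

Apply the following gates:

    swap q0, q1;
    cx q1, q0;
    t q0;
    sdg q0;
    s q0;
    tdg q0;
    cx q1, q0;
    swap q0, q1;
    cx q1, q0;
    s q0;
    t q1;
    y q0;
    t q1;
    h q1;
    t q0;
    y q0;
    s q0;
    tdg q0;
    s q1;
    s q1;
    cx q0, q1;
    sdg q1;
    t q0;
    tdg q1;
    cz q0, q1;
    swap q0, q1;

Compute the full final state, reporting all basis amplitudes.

The final amplitudes are sqrt(2)*exp(I*pi/4)/2 on |00>, 0 on |01>, sqrt(2)*I/2 on |10>, 0 on |11>. Key observation: steps 1-8 multiply out to the identity, so the circuit reduces to the remaining gates.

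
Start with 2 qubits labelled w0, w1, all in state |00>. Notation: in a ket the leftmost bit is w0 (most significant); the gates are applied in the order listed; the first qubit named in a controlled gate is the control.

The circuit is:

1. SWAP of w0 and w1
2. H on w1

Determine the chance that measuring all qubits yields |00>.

A full measurement returns |00> with probability 1/2.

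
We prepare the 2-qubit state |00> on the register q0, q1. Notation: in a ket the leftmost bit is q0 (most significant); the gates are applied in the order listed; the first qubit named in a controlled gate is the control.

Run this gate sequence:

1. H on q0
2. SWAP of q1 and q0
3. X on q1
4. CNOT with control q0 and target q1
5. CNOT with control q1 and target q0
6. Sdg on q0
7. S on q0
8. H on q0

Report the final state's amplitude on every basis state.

After the circuit, the state carries amplitude 1/2 on |00>, 1/2 on |01>, 1/2 on |10>, -1/2 on |11>.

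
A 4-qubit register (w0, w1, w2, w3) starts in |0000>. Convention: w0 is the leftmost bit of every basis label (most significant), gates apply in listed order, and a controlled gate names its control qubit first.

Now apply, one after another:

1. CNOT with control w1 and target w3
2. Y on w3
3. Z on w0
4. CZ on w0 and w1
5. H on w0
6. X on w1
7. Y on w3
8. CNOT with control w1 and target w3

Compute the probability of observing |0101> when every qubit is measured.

A full measurement returns |0101> with probability 1/2.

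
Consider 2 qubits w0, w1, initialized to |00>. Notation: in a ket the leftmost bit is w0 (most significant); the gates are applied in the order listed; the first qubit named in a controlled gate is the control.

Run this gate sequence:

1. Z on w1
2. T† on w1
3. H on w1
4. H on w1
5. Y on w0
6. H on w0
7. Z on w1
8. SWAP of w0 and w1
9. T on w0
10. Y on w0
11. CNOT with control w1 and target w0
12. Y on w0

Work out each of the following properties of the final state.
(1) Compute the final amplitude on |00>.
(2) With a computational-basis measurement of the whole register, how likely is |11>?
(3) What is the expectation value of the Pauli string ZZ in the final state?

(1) |00> carries amplitude sqrt(2)*I/2 in the final state.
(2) The probability of measuring |11> is 1/2.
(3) In the final state, ZZ has expectation 1.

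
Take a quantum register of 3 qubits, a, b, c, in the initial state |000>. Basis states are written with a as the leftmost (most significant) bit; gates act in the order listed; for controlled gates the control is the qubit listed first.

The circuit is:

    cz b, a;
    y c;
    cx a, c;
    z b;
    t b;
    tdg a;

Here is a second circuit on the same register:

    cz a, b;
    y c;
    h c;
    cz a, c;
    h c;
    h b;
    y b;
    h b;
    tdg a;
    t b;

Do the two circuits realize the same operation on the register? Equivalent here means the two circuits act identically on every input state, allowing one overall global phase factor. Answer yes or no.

No: there is an input state on which the two circuits produce genuinely different outputs (not merely differing by a phase).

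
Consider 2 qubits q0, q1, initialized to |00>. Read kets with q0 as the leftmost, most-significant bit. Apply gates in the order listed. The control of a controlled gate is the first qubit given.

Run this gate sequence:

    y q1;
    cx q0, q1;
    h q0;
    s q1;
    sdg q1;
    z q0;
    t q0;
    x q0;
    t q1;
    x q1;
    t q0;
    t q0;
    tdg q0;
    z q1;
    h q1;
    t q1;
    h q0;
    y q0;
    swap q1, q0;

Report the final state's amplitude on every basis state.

After the circuit, the state carries amplitude -sqrt(2)*I/2 on |00>, 0 on |01>, -sqrt(2)*exp(3*I*pi/4)/2 on |10>, 0 on |11>. Key observation: gates 4-5 undo each other exactly, leaving only the rest of the circuit to track.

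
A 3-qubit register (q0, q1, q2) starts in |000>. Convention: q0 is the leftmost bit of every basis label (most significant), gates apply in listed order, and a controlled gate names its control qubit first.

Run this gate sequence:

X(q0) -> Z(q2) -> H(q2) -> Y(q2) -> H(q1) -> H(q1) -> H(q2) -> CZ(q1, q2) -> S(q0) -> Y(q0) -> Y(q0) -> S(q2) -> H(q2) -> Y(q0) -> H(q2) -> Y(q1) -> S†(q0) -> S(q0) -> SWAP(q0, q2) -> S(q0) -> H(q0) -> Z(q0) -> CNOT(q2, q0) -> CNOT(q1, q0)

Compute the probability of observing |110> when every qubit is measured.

A full measurement returns |110> with probability 1/2. Key observation: the block from step 5 through step 6 cancels to the identity and can be dropped.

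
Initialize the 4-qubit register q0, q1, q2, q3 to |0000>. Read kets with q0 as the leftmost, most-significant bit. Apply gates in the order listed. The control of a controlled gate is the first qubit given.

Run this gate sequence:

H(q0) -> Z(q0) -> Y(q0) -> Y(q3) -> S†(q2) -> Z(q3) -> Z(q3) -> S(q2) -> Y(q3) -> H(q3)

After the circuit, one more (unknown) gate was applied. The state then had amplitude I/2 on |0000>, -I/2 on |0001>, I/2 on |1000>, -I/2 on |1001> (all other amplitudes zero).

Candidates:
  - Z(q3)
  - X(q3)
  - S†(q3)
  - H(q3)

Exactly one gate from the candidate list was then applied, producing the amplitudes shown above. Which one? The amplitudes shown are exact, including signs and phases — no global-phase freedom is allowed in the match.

It was Z(q3) that produced the state shown. Key observation: gates 4-9 undo each other exactly, leaving only the rest of the circuit to track.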